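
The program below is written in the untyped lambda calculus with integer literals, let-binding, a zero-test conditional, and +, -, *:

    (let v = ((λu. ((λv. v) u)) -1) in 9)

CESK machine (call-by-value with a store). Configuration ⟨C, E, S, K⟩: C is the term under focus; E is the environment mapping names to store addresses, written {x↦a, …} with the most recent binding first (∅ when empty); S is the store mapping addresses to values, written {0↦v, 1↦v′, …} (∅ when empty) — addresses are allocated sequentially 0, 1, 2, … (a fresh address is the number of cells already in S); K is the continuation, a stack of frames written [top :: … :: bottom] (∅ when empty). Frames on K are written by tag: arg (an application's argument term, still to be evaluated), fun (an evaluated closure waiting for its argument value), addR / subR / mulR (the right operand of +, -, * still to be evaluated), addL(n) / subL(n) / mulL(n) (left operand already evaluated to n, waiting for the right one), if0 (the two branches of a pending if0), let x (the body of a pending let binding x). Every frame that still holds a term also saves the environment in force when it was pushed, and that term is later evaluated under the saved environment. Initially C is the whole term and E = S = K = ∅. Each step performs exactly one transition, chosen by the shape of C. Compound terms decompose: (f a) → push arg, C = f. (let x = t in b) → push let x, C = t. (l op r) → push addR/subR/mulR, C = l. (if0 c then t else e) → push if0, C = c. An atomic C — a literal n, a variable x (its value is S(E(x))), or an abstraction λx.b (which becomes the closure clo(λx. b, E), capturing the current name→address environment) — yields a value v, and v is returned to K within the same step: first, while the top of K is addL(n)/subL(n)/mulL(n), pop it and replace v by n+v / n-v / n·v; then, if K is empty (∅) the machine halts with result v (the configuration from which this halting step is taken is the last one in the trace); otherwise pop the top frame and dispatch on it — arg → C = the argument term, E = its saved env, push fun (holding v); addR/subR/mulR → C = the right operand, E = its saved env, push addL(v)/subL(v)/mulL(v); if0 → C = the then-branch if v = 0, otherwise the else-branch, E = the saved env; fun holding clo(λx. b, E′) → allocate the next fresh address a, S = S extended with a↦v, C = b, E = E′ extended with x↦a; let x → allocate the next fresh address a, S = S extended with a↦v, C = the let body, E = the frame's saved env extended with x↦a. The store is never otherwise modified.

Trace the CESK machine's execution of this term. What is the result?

Answer: 9

Machine steps:
0. <C=(let v = ((λu. ((λv. v) u)) -1) in 9), E=∅, S=∅, K=∅>
1. <C=((λu. ((λv. v) u)) -1), E=∅, S=∅, K=[let v]>
2. <C=(λu. ((λv. v) u)), E=∅, S=∅, K=[arg :: let v]>
3. <C=-1, E=∅, S=∅, K=[fun :: let v]>
4. <C=((λv. v) u), E={u↦0}, S={0↦-1}, K=[let v]>
5. <C=(λv. v), E={u↦0}, S={0↦-1}, K=[arg :: let v]>
6. <C=u, E={u↦0}, S={0↦-1}, K=[fun :: let v]>
7. <C=v, E={v↦1, u↦0}, S={0↦-1, 1↦-1}, K=[let v]>
8. <C=9, E={v↦2}, S={0↦-1, 1↦-1, 2↦-1}, K=∅>
→ final value 9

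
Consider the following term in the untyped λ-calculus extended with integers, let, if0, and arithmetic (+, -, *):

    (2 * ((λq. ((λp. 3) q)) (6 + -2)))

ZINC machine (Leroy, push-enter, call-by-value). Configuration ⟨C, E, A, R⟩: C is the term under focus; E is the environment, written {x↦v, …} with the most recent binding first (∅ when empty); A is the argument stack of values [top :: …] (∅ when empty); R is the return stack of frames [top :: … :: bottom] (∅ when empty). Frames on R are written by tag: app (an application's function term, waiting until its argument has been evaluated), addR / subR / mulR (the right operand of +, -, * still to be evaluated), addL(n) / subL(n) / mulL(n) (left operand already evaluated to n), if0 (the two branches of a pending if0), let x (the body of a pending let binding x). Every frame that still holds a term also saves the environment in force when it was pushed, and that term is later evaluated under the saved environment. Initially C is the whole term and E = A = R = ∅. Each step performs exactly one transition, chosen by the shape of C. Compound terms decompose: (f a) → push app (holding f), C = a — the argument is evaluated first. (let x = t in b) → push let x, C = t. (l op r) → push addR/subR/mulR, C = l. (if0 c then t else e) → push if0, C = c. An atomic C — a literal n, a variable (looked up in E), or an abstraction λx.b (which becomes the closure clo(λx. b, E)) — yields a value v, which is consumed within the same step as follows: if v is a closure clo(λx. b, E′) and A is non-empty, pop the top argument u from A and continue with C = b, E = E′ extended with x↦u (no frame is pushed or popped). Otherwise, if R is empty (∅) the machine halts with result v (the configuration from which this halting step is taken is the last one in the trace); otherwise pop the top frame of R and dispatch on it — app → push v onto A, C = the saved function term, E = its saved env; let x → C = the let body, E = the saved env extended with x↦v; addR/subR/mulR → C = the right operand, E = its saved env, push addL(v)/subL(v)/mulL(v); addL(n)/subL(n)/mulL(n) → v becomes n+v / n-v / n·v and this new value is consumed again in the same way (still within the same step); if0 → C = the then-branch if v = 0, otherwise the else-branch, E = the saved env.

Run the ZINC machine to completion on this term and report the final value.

Answer: 6

Machine steps:
t=0: [C=(2 * ((λq. ((λp. 3) q)) (6 + -2))) | E=∅ | A=∅ | R=∅]
t=1: [C=2 | E=∅ | A=∅ | R=[mulR]]
t=2: [C=((λq. ((λp. 3) q)) (6 + -2)) | E=∅ | A=∅ | R=[mulL(2)]]
t=3: [C=(6 + -2) | E=∅ | A=∅ | R=[app :: mulL(2)]]
t=4: [C=6 | E=∅ | A=∅ | R=[addR :: app :: mulL(2)]]
t=5: [C=-2 | E=∅ | A=∅ | R=[addL(6) :: app :: mulL(2)]]
t=6: [C=(λq. ((λp. 3) q)) | E=∅ | A=[4] | R=[mulL(2)]]
t=7: [C=((λp. 3) q) | E={q↦4} | A=∅ | R=[mulL(2)]]
t=8: [C=q | E={q↦4} | A=∅ | R=[app :: mulL(2)]]
t=9: [C=(λp. 3) | E={q↦4} | A=[4] | R=[mulL(2)]]
t=10: [C=3 | E={p↦4, q↦4} | A=∅ | R=[mulL(2)]]
→ final value 6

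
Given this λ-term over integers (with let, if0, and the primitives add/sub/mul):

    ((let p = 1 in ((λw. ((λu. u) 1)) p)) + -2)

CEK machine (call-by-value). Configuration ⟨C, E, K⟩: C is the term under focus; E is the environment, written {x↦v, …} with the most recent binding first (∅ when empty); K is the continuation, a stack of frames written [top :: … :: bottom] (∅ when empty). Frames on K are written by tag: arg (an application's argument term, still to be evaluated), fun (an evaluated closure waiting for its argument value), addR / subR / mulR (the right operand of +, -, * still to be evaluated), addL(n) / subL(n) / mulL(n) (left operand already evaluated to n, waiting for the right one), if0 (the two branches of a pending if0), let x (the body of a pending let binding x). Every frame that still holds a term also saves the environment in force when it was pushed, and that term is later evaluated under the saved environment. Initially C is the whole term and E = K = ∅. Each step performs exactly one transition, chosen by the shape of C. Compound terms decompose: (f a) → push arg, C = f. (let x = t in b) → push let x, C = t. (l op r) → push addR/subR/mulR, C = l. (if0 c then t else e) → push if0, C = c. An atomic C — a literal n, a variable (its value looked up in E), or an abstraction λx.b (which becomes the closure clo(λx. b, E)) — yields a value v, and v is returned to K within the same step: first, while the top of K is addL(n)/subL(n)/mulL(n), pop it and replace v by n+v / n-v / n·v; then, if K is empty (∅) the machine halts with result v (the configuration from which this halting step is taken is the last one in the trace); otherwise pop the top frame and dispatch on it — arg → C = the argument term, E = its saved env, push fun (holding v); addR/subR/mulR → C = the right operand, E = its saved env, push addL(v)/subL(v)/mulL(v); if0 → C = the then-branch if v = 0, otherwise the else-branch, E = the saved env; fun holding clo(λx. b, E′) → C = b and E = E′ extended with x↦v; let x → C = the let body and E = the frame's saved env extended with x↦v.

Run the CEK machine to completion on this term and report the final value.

0. ⟨C=((let p = 1 in ((λw. ((λu. u) 1)) p)) + -2); E=∅; K=∅⟩
1. ⟨C=(let p = 1 in ((λw. ((λu. u) 1)) p)); E=∅; K=[addR]⟩
2. ⟨C=1; E=∅; K=[let p :: addR]⟩
3. ⟨C=((λw. ((λu. u) 1)) p); E={p↦1}; K=[addR]⟩
4. ⟨C=(λw. ((λu. u) 1)); E={p↦1}; K=[arg :: addR]⟩
5. ⟨C=p; E={p↦1}; K=[fun :: addR]⟩
6. ⟨C=((λu. u) 1); E={w↦1, p↦1}; K=[addR]⟩
7. ⟨C=(λu. u); E={w↦1, p↦1}; K=[arg :: addR]⟩
8. ⟨C=1; E={w↦1, p↦1}; K=[fun :: addR]⟩
9. ⟨C=u; E={u↦1, w↦1, p↦1}; K=[addR]⟩
10. ⟨C=-2; E=∅; K=[addL(1)]⟩
→ final value -1

Answer: -1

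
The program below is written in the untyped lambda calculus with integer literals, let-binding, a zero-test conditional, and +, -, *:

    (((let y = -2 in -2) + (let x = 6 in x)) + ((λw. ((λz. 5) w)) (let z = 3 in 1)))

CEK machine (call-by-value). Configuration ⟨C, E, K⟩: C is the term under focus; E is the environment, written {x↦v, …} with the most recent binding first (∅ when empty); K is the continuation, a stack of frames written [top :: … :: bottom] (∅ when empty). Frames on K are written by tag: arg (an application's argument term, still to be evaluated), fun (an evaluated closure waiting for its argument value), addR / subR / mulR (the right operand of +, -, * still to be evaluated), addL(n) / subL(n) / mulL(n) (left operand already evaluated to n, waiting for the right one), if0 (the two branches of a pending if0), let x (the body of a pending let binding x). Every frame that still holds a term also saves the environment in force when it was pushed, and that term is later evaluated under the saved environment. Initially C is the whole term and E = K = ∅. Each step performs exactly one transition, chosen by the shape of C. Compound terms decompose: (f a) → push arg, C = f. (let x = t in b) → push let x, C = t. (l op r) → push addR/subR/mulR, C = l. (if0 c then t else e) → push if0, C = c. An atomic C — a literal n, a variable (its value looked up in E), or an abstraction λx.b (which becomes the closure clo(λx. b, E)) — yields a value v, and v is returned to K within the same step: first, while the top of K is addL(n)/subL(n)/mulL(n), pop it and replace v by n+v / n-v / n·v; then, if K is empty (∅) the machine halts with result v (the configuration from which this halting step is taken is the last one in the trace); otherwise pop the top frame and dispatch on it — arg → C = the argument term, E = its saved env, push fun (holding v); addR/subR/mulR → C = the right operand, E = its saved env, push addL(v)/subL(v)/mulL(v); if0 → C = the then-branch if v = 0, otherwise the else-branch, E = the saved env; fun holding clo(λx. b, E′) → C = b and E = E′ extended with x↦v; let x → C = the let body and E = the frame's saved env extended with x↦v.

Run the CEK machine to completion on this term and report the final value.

step 0: <C=(((let y = -2 in -2) + (let x = 6 in x)) + ((λw. ((λz. 5) w)) (let z = 3 in 1))), E=∅, K=∅>
step 1: <C=((let y = -2 in -2) + (let x = 6 in x)), E=∅, K=[addR]>
step 2: <C=(let y = -2 in -2), E=∅, K=[addR :: addR]>
step 3: <C=-2, E=∅, K=[let y :: addR :: addR]>
step 4: <C=-2, E={y↦-2}, K=[addR :: addR]>
step 5: <C=(let x = 6 in x), E=∅, K=[addL(-2) :: addR]>
step 6: <C=6, E=∅, K=[let x :: addL(-2) :: addR]>
step 7: <C=x, E={x↦6}, K=[addL(-2) :: addR]>
step 8: <C=((λw. ((λz. 5) w)) (let z = 3 in 1)), E=∅, K=[addL(4)]>
step 9: <C=(λw. ((λz. 5) w)), E=∅, K=[arg :: addL(4)]>
step 10: <C=(let z = 3 in 1), E=∅, K=[fun :: addL(4)]>
step 11: <C=3, E=∅, K=[let z :: fun :: addL(4)]>
step 12: <C=1, E={z↦3}, K=[fun :: addL(4)]>
step 13: <C=((λz. 5) w), E={w↦1}, K=[addL(4)]>
step 14: <C=(λz. 5), E={w↦1}, K=[arg :: addL(4)]>
step 15: <C=w, E={w↦1}, K=[fun :: addL(4)]>
step 16: <C=5, E={z↦1, w↦1}, K=[addL(4)]>
→ final value 9

Answer: 9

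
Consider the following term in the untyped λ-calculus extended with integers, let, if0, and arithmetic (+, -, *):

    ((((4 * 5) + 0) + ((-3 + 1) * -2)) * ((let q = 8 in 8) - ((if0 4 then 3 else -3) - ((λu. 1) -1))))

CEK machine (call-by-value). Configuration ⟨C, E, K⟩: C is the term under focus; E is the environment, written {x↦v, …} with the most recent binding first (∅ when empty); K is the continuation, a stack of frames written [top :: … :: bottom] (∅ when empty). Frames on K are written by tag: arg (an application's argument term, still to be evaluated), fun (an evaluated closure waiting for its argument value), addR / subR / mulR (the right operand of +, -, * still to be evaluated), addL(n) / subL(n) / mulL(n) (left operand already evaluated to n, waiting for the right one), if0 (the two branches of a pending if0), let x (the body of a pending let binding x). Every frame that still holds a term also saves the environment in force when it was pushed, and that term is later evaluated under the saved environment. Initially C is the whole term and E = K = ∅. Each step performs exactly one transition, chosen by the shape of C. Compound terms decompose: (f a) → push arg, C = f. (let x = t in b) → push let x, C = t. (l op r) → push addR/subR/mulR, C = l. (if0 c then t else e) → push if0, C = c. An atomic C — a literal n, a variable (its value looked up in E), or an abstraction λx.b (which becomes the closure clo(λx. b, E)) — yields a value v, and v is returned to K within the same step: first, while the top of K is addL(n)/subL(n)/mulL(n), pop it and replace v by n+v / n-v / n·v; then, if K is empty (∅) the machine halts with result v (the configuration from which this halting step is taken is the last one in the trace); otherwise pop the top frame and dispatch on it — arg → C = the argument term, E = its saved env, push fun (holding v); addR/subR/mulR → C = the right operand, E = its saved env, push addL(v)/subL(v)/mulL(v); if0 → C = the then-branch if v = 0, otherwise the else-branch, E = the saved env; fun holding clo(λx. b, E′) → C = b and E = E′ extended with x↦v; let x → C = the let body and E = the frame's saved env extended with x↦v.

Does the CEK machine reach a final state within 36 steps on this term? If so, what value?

Answer: 288

Machine steps:
t=0: <C=((((4 * 5) + 0) + ((-3 + 1) * -2)) * ((let q = 8 in 8) - ((if0 4 then 3 else -3) - ((λu. 1) -1)))), E=∅, K=∅>
t=1: <C=(((4 * 5) + 0) + ((-3 + 1) * -2)), E=∅, K=[mulR]>
t=2: <C=((4 * 5) + 0), E=∅, K=[addR :: mulR]>
t=3: <C=(4 * 5), E=∅, K=[addR :: addR :: mulR]>
t=4: <C=4, E=∅, K=[mulR :: addR :: addR :: mulR]>
t=5: <C=5, E=∅, K=[mulL(4) :: addR :: addR :: mulR]>
t=6: <C=0, E=∅, K=[addL(20) :: addR :: mulR]>
t=7: <C=((-3 + 1) * -2), E=∅, K=[addL(20) :: mulR]>
t=8: <C=(-3 + 1), E=∅, K=[mulR :: addL(20) :: mulR]>
t=9: <C=-3, E=∅, K=[addR :: mulR :: addL(20) :: mulR]>
t=10: <C=1, E=∅, K=[addL(-3) :: mulR :: addL(20) :: mulR]>
t=11: <C=-2, E=∅, K=[mulL(-2) :: addL(20) :: mulR]>
t=12: <C=((let q = 8 in 8) - ((if0 4 then 3 else -3) - ((λu. 1) -1))), E=∅, K=[mulL(24)]>
t=13: <C=(let q = 8 in 8), E=∅, K=[subR :: mulL(24)]>
t=14: <C=8, E=∅, K=[let q :: subR :: mulL(24)]>
t=15: <C=8, E={q↦8}, K=[subR :: mulL(24)]>
t=16: <C=((if0 4 then 3 else -3) - ((λu. 1) -1)), E=∅, K=[subL(8) :: mulL(24)]>
t=17: <C=(if0 4 then 3 else -3), E=∅, K=[subR :: subL(8) :: mulL(24)]>
t=18: <C=4, E=∅, K=[if0 :: subR :: subL(8) :: mulL(24)]>
t=19: <C=-3, E=∅, K=[subR :: subL(8) :: mulL(24)]>
t=20: <C=((λu. 1) -1), E=∅, K=[subL(-3) :: subL(8) :: mulL(24)]>
t=21: <C=(λu. 1), E=∅, K=[arg :: subL(-3) :: subL(8) :: mulL(24)]>
t=22: <C=-1, E=∅, K=[fun :: subL(-3) :: subL(8) :: mulL(24)]>
t=23: <C=1, E={u↦-1}, K=[subL(-3) :: subL(8) :: mulL(24)]>
→ final value 288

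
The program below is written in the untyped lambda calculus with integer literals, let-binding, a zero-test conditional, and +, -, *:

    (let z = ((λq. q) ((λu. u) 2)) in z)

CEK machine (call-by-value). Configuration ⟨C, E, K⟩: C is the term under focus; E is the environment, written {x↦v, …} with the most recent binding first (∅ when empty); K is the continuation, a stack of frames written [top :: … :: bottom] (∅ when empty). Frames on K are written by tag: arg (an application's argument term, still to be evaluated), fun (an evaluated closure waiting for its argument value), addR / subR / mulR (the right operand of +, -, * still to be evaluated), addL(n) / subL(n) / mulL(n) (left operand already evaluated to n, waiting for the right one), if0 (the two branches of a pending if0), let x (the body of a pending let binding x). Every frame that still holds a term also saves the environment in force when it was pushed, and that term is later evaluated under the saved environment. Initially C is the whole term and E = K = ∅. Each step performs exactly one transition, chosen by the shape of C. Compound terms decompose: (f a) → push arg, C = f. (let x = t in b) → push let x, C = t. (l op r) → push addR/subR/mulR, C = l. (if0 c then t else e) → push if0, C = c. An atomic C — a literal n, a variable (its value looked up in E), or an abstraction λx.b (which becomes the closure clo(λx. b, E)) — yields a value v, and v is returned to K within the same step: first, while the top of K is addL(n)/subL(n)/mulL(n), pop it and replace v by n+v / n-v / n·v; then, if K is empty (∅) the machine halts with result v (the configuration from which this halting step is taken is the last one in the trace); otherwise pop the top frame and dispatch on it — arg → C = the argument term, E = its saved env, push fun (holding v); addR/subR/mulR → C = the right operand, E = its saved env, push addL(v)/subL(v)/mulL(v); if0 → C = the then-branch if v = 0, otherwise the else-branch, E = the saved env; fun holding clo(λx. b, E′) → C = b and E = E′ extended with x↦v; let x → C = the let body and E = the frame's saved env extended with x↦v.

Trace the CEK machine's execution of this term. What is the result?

0. ⟨C=(let z = ((λq. q) ((λu. u) 2)) in z); E=∅; K=∅⟩
1. ⟨C=((λq. q) ((λu. u) 2)); E=∅; K=[let z]⟩
2. ⟨C=(λq. q); E=∅; K=[arg :: let z]⟩
3. ⟨C=((λu. u) 2); E=∅; K=[fun :: let z]⟩
4. ⟨C=(λu. u); E=∅; K=[arg :: fun :: let z]⟩
5. ⟨C=2; E=∅; K=[fun :: fun :: let z]⟩
6. ⟨C=u; E={u↦2}; K=[fun :: let z]⟩
7. ⟨C=q; E={q↦2}; K=[let z]⟩
8. ⟨C=z; E={z↦2}; K=∅⟩
→ final value 2

Answer: 2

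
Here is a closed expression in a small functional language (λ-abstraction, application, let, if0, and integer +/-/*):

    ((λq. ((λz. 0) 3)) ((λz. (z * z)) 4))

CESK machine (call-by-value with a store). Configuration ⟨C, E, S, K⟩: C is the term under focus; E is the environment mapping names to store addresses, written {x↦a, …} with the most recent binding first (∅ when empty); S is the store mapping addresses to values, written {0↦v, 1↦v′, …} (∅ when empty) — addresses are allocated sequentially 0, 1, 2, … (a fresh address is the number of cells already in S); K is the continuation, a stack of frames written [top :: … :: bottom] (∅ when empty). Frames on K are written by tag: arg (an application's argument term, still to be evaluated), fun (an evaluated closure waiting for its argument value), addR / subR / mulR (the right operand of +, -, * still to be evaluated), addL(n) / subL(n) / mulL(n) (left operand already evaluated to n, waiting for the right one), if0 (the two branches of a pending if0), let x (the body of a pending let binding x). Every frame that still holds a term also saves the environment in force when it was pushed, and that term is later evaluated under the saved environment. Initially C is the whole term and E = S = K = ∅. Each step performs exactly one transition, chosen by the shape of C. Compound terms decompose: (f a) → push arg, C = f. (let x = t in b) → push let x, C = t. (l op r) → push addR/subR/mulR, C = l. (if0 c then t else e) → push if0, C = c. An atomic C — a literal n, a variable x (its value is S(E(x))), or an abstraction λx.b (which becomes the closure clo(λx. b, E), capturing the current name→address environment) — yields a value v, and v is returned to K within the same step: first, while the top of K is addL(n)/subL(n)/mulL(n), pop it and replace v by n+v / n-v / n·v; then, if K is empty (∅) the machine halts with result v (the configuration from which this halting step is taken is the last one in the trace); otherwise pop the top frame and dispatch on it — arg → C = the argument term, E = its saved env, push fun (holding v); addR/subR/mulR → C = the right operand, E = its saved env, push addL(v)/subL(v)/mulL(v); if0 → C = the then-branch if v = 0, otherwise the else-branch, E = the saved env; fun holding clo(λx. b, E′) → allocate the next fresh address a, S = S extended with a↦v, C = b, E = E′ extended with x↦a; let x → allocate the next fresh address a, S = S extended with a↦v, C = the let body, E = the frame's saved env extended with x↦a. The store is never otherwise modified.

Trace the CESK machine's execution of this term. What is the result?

Answer: 0

Execution trace:
0. ⟨C=((λq. ((λz. 0) 3)) ((λz. (z * z)) 4)); E=∅; S=∅; K=∅⟩
1. ⟨C=(λq. ((λz. 0) 3)); E=∅; S=∅; K=[arg]⟩
2. ⟨C=((λz. (z * z)) 4); E=∅; S=∅; K=[fun]⟩
3. ⟨C=(λz. (z * z)); E=∅; S=∅; K=[arg :: fun]⟩
4. ⟨C=4; E=∅; S=∅; K=[fun :: fun]⟩
5. ⟨C=(z * z); E={z↦0}; S={0↦4}; K=[fun]⟩
6. ⟨C=z; E={z↦0}; S={0↦4}; K=[mulR :: fun]⟩
7. ⟨C=z; E={z↦0}; S={0↦4}; K=[mulL(4) :: fun]⟩
8. ⟨C=((λz. 0) 3); E={q↦1}; S={0↦4, 1↦16}; K=∅⟩
9. ⟨C=(λz. 0); E={q↦1}; S={0↦4, 1↦16}; K=[arg]⟩
10. ⟨C=3; E={q↦1}; S={0↦4, 1↦16}; K=[fun]⟩
11. ⟨C=0; E={z↦2, q↦1}; S={0↦4, 1↦16, 2↦3}; K=∅⟩
→ final value 0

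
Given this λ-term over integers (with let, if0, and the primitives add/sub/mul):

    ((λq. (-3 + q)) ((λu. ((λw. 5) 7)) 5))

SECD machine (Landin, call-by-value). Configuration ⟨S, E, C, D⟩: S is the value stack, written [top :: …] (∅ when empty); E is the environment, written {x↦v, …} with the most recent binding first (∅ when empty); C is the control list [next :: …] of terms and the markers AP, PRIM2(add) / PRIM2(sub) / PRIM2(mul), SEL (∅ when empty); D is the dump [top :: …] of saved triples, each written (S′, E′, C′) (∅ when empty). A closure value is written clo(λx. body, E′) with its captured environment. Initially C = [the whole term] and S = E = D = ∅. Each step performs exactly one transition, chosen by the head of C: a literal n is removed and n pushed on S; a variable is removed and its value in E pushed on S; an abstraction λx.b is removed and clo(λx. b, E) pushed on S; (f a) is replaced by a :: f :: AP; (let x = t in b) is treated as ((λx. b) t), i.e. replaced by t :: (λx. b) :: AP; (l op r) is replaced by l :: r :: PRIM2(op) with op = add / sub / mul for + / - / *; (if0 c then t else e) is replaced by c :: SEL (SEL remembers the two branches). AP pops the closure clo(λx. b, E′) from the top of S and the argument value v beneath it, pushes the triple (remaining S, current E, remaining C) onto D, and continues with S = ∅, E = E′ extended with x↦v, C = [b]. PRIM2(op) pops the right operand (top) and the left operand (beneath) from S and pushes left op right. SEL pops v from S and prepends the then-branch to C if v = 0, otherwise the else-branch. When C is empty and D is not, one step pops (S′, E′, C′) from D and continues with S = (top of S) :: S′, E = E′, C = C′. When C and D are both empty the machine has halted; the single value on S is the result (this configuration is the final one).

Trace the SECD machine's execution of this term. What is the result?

Answer: 2

Machine steps:
[0] [S=∅ | E=∅ | C=[((λq. (-3 + q)) ((λu. ((λw. 5) 7)) 5))] | D=∅]
[1] [S=∅ | E=∅ | C=[((λu. ((λw. 5) 7)) 5) :: (λq. (-3 + q)) :: AP] | D=∅]
[2] [S=∅ | E=∅ | C=[5 :: (λu. ((λw. 5) 7)) :: AP :: (λq. (-3 + q)) :: AP] | D=∅]
[3] [S=[5] | E=∅ | C=[(λu. ((λw. 5) 7)) :: AP :: (λq. (-3 + q)) :: AP] | D=∅]
[4] [S=[clo(λu. ((λw. 5) 7), ∅) :: 5] | E=∅ | C=[AP :: (λq. (-3 + q)) :: AP] | D=∅]
[5] [S=∅ | E={u↦5} | C=[((λw. 5) 7)] | D=[(∅, ∅, [(λq. (-3 + q)) :: AP])]]
[6] [S=∅ | E={u↦5} | C=[7 :: (λw. 5) :: AP] | D=[(∅, ∅, [(λq. (-3 + q)) :: AP])]]
[7] [S=[7] | E={u↦5} | C=[(λw. 5) :: AP] | D=[(∅, ∅, [(λq. (-3 + q)) :: AP])]]
[8] [S=[clo(λw. 5, {u↦5}) :: 7] | E={u↦5} | C=[AP] | D=[(∅, ∅, [(λq. (-3 + q)) :: AP])]]
[9] [S=∅ | E={w↦7, u↦5} | C=[5] | D=[(∅, {u↦5}, ∅) :: (∅, ∅, [(λq. (-3 + q)) :: AP])]]
[10] [S=[5] | E={w↦7, u↦5} | C=∅ | D=[(∅, {u↦5}, ∅) :: (∅, ∅, [(λq. (-3 + q)) :: AP])]]
[11] [S=[5] | E={u↦5} | C=∅ | D=[(∅, ∅, [(λq. (-3 + q)) :: AP])]]
[12] [S=[5] | E=∅ | C=[(λq. (-3 + q)) :: AP] | D=∅]
[13] [S=[clo(λq. (-3 + q), ∅) :: 5] | E=∅ | C=[AP] | D=∅]
[14] [S=∅ | E={q↦5} | C=[(-3 + q)] | D=[(∅, ∅, ∅)]]
[15] [S=∅ | E={q↦5} | C=[-3 :: q :: PRIM2(add)] | D=[(∅, ∅, ∅)]]
[16] [S=[-3] | E={q↦5} | C=[q :: PRIM2(add)] | D=[(∅, ∅, ∅)]]
[17] [S=[5 :: -3] | E={q↦5} | C=[PRIM2(add)] | D=[(∅, ∅, ∅)]]
[18] [S=[2] | E={q↦5} | C=∅ | D=[(∅, ∅, ∅)]]
[19] [S=[2] | E=∅ | C=∅ | D=∅]
→ final value 2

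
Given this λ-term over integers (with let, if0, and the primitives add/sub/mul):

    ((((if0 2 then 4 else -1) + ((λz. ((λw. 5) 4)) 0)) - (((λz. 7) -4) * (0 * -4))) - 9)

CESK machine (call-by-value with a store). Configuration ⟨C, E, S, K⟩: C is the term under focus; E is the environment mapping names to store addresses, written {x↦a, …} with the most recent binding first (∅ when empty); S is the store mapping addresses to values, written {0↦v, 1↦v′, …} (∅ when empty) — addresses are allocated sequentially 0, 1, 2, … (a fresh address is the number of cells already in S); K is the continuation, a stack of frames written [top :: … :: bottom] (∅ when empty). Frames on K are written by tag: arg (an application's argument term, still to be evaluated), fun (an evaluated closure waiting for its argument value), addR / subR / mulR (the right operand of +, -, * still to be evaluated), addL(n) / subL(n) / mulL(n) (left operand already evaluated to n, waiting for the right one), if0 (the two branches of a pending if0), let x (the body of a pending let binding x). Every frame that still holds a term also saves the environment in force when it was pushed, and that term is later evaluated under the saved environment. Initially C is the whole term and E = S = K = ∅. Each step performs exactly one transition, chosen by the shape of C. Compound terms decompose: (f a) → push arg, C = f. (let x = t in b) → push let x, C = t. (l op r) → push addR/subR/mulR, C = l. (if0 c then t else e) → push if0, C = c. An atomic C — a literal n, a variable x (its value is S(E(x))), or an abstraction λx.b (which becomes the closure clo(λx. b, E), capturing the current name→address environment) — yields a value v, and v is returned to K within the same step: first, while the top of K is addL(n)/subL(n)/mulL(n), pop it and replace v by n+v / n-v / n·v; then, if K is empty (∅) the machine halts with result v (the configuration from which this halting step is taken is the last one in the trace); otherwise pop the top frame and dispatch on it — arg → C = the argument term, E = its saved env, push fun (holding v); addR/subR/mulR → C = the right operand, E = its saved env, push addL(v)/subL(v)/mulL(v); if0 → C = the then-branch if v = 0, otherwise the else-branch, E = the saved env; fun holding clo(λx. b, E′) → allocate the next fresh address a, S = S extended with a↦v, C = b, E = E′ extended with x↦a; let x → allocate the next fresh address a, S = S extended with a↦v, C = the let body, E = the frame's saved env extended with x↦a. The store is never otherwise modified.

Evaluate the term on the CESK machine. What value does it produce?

step 0: [C=((((if0 2 then 4 else -1) + ((λz. ((λw. 5) 4)) 0)) - (((λz. 7) -4) * (0 * -4))) - 9) | E=∅ | S=∅ | K=∅]
step 1: [C=(((if0 2 then 4 else -1) + ((λz. ((λw. 5) 4)) 0)) - (((λz. 7) -4) * (0 * -4))) | E=∅ | S=∅ | K=[subR]]
step 2: [C=((if0 2 then 4 else -1) + ((λz. ((λw. 5) 4)) 0)) | E=∅ | S=∅ | K=[subR :: subR]]
step 3: [C=(if0 2 then 4 else -1) | E=∅ | S=∅ | K=[addR :: subR :: subR]]
step 4: [C=2 | E=∅ | S=∅ | K=[if0 :: addR :: subR :: subR]]
step 5: [C=-1 | E=∅ | S=∅ | K=[addR :: subR :: subR]]
step 6: [C=((λz. ((λw. 5) 4)) 0) | E=∅ | S=∅ | K=[addL(-1) :: subR :: subR]]
step 7: [C=(λz. ((λw. 5) 4)) | E=∅ | S=∅ | K=[arg :: addL(-1) :: subR :: subR]]
step 8: [C=0 | E=∅ | S=∅ | K=[fun :: addL(-1) :: subR :: subR]]
step 9: [C=((λw. 5) 4) | E={z↦0} | S={0↦0} | K=[addL(-1) :: subR :: subR]]
step 10: [C=(λw. 5) | E={z↦0} | S={0↦0} | K=[arg :: addL(-1) :: subR :: subR]]
step 11: [C=4 | E={z↦0} | S={0↦0} | K=[fun :: addL(-1) :: subR :: subR]]
step 12: [C=5 | E={w↦1, z↦0} | S={0↦0, 1↦4} | K=[addL(-1) :: subR :: subR]]
step 13: [C=(((λz. 7) -4) * (0 * -4)) | E=∅ | S={0↦0, 1↦4} | K=[subL(4) :: subR]]
step 14: [C=((λz. 7) -4) | E=∅ | S={0↦0, 1↦4} | K=[mulR :: subL(4) :: subR]]
step 15: [C=(λz. 7) | E=∅ | S={0↦0, 1↦4} | K=[arg :: mulR :: subL(4) :: subR]]
step 16: [C=-4 | E=∅ | S={0↦0, 1↦4} | K=[fun :: mulR :: subL(4) :: subR]]
step 17: [C=7 | E={z↦2} | S={0↦0, 1↦4, 2↦-4} | K=[mulR :: subL(4) :: subR]]
step 18: [C=(0 * -4) | E=∅ | S={0↦0, 1↦4, 2↦-4} | K=[mulL(7) :: subL(4) :: subR]]
step 19: [C=0 | E=∅ | S={0↦0, 1↦4, 2↦-4} | K=[mulR :: mulL(7) :: subL(4) :: subR]]
step 20: [C=-4 | E=∅ | S={0↦0, 1↦4, 2↦-4} | K=[mulL(0) :: mulL(7) :: subL(4) :: subR]]
step 21: [C=9 | E=∅ | S={0↦0, 1↦4, 2↦-4} | K=[subL(4)]]
→ final value -5

Answer: -5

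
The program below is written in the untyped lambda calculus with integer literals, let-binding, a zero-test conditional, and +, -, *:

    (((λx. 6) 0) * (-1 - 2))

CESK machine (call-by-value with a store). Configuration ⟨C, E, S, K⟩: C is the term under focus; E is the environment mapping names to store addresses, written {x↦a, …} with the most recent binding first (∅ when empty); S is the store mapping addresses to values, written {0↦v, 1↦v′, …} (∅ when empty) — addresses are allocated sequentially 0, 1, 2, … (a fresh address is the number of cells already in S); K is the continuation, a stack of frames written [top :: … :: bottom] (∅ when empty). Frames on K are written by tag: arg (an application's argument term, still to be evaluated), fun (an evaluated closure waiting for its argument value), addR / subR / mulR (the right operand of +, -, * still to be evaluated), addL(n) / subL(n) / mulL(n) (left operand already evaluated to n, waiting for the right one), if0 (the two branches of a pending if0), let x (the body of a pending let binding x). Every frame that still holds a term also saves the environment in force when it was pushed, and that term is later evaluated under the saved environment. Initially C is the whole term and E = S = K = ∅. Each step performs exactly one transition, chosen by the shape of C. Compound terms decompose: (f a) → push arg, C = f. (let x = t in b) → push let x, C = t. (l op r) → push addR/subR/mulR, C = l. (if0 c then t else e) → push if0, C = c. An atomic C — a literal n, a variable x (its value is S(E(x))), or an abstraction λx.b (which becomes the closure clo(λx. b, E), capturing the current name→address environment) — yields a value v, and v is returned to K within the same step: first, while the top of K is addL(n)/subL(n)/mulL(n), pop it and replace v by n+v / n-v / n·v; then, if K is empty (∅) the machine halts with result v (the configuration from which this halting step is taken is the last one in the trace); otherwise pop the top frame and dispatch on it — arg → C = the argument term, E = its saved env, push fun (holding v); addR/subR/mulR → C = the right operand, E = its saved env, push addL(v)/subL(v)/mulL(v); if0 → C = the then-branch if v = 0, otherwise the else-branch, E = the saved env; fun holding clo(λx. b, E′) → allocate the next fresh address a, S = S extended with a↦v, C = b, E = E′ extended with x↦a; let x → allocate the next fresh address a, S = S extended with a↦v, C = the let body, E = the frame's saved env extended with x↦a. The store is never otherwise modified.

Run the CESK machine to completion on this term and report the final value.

Answer: -18

Derivation:
[0] [C=(((λx. 6) 0) * (-1 - 2)) | E=∅ | S=∅ | K=∅]
[1] [C=((λx. 6) 0) | E=∅ | S=∅ | K=[mulR]]
[2] [C=(λx. 6) | E=∅ | S=∅ | K=[arg :: mulR]]
[3] [C=0 | E=∅ | S=∅ | K=[fun :: mulR]]
[4] [C=6 | E={x↦0} | S={0↦0} | K=[mulR]]
[5] [C=(-1 - 2) | E=∅ | S={0↦0} | K=[mulL(6)]]
[6] [C=-1 | E=∅ | S={0↦0} | K=[subR :: mulL(6)]]
[7] [C=2 | E=∅ | S={0↦0} | K=[subL(-1) :: mulL(6)]]
→ final value -18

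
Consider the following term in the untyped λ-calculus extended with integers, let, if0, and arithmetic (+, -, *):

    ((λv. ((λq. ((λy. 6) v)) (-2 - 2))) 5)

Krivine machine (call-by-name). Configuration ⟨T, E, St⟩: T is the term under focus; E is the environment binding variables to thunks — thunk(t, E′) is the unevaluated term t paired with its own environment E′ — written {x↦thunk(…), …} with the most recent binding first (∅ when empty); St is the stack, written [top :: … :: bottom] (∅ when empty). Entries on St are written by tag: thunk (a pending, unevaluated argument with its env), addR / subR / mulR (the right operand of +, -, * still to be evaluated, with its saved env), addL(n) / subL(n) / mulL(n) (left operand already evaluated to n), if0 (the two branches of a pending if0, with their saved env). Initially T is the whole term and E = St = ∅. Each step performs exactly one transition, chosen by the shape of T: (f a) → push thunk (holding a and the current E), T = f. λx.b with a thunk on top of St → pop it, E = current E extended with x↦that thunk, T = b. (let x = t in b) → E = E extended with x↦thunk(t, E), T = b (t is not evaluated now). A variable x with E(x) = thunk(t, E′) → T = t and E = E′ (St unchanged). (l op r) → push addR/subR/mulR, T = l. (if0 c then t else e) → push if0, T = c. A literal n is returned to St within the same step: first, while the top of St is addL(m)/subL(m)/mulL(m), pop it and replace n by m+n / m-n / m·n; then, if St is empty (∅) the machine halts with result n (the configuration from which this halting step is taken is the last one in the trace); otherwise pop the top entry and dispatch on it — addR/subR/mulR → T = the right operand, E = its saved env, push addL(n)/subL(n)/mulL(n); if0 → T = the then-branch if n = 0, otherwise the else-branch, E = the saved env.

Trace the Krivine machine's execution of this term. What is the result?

Answer: 6

Machine steps:
[0] <T=((λv. ((λq. ((λy. 6) v)) (-2 - 2))) 5), E=∅, St=∅>
[1] <T=(λv. ((λq. ((λy. 6) v)) (-2 - 2))), E=∅, St=[thunk]>
[2] <T=((λq. ((λy. 6) v)) (-2 - 2)), E={v↦thunk(5, ∅)}, St=∅>
[3] <T=(λq. ((λy. 6) v)), E={v↦thunk(5, ∅)}, St=[thunk]>
[4] <T=((λy. 6) v), E={q↦thunk((-2 - 2), {v↦thunk(5, ∅)}), v↦thunk(5, ∅)}, St=∅>
[5] <T=(λy. 6), E={q↦thunk((-2 - 2), {v↦thunk(5, ∅)}), v↦thunk(5, ∅)}, St=[thunk]>
[6] <T=6, E={y↦thunk(v, {q↦thunk((-2 - 2), {v↦thunk(5, ∅)}), v↦thunk(5, ∅)}), q↦thunk((-2 - 2), {v↦thunk(5, ∅)}), v↦thunk(5, ∅)}, St=∅>
→ final value 6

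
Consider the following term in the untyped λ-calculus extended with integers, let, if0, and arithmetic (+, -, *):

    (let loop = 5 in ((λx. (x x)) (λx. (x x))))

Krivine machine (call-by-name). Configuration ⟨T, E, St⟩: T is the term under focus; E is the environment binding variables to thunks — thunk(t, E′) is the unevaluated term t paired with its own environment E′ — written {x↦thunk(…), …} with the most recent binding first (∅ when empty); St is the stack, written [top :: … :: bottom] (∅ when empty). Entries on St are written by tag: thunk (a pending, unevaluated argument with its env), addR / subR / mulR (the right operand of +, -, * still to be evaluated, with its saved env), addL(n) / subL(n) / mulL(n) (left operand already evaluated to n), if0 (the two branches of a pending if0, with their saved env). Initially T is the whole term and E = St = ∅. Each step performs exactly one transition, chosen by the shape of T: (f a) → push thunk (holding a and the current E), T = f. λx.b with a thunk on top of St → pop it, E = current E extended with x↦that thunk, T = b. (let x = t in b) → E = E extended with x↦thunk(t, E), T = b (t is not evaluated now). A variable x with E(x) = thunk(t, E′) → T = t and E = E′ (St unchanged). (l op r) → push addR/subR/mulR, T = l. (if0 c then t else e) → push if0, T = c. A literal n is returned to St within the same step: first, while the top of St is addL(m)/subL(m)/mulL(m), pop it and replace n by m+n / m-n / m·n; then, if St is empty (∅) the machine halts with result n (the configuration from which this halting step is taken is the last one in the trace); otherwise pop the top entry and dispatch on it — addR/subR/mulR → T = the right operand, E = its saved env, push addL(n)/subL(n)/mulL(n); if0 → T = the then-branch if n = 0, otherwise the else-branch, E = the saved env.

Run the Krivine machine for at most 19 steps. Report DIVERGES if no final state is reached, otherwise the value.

Answer: DIVERGES (no final state within 19 steps)

Execution trace:
step 0: [T=(let loop = 5 in ((λx. (x x)) (λx. (x x)))) | E=∅ | St=∅]
step 1: [T=((λx. (x x)) (λx. (x x))) | E={loop↦thunk(5, ∅)} | St=∅]
step 2: [T=(λx. (x x)) | E={loop↦thunk(5, ∅)} | St=[thunk]]
step 3: [T=(x x) | E={x↦thunk((λx. (x x)), {loop↦thunk(5, ∅)}), loop↦thunk(5, ∅)} | St=∅]
step 4: [T=x | E={x↦thunk((λx. (x x)), {loop↦thunk(5, ∅)}), loop↦thunk(5, ∅)} | St=[thunk]]
step 5: [T=(λx. (x x)) | E={loop↦thunk(5, ∅)} | St=[thunk]]
step 6: [T=(x x) | E={x↦thunk(x, {x↦thunk((λx. (x x)), {loop↦thunk(5, ∅)}), loop↦thunk(5, ∅)}), loop↦thunk(5, ∅)} | St=∅]
step 7: [T=x | E={x↦thunk(x, {x↦thunk((λx. (x x)), {loop↦thunk(5, ∅)}), loop↦thunk(5, ∅)}), loop↦thunk(5, ∅)} | St=[thunk]]
step 8: [T=x | E={x↦thunk((λx. (x x)), {loop↦thunk(5, ∅)}), loop↦thunk(5, ∅)} | St=[thunk]]
step 9: [T=(λx. (x x)) | E={loop↦thunk(5, ∅)} | St=[thunk]]
step 10: [T=(x x) | E={x↦thunk(x, {x↦thunk(x, {x↦thunk((λx. (x x)), {loop↦thunk(5, ∅)}), loop↦thunk(5, ∅)}), loop↦thunk(5, ∅)}), loop↦thunk(5, ∅)} | St=∅]
step 11: [T=x | E={x↦thunk(x, {x↦thunk(x, {x↦thunk((λx. (x x)), {loop↦thunk(5, ∅)}), loop↦thunk(5, ∅)}), loop↦thunk(5, ∅)}), loop↦thunk(5, ∅)} | St=[thunk]]
step 12: [T=x | E={x↦thunk(x, {x↦thunk((λx. (x x)), {loop↦thunk(5, ∅)}), loop↦thunk(5, ∅)}), loop↦thunk(5, ∅)} | St=[thunk]]
step 13: [T=x | E={x↦thunk((λx. (x x)), {loop↦thunk(5, ∅)}), loop↦thunk(5, ∅)} | St=[thunk]]
step 14: [T=(λx. (x x)) | E={loop↦thunk(5, ∅)} | St=[thunk]]
step 15: [T=(x x) | E={x↦thunk(x, {x↦thunk(x, {x↦thunk(x, {x↦thunk((λx. (x x)), {loop↦thunk(5, ∅)}), loop↦thunk(5, ∅)}), loop↦thunk(5, ∅)}), loop↦thunk(5, ∅)}), loop↦thunk(5, ∅)} | St=∅]
step 16: [T=x | E={x↦thunk(x, {x↦thunk(x, {x↦thunk(x, {x↦thunk((λx. (x x)), {loop↦thunk(5, ∅)}), loop↦thunk(5, ∅)}), loop↦thunk(5, ∅)}), loop↦thunk(5, ∅)}), loop↦thunk(5, ∅)} | St=[thunk]]
step 17: [T=x | E={x↦thunk(x, {x↦thunk(x, {x↦thunk((λx. (x x)), {loop↦thunk(5, ∅)}), loop↦thunk(5, ∅)}), loop↦thunk(5, ∅)}), loop↦thunk(5, ∅)} | St=[thunk]]
step 18: [T=x | E={x↦thunk(x, {x↦thunk((λx. (x x)), {loop↦thunk(5, ∅)}), loop↦thunk(5, ∅)}), loop↦thunk(5, ∅)} | St=[thunk]]
step 19: [T=x | E={x↦thunk((λx. (x x)), {loop↦thunk(5, ∅)}), loop↦thunk(5, ∅)} | St=[thunk]]
→ 19 transitions taken and the configuration is still not final: no result within 19 steps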